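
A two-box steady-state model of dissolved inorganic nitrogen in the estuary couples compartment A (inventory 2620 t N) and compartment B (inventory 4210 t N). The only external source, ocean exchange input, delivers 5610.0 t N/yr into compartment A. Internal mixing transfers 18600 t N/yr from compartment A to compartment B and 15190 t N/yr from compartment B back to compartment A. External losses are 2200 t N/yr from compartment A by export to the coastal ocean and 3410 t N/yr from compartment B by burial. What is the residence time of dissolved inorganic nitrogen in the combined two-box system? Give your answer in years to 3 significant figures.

Treat the two boxes together as one reservoir: the mixing fluxes between them are internal recycling, so τ = ΣM / Σ(external losses).
M_total = 2620 + 4210 = 6830.0 t N.
ΣF_external_out = 2200 + 3410 = 5610.0 t N/yr.
τ = M_total / ΣF_ext = 6830.0 / 5610.0 = 1.217 yr.

1.22 yr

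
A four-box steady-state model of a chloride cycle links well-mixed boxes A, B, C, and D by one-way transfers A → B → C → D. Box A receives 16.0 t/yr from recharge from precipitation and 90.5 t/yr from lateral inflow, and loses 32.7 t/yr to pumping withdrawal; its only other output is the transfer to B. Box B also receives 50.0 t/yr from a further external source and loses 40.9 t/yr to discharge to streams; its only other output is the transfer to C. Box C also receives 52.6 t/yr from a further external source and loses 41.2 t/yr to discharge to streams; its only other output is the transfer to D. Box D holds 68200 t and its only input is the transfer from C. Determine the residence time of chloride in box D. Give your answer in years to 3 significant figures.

723 yr

Box A: F(A→B) = (16.0 + 90.5) − 32.7 = 73.800 t/yr.
Box B: F(B→C) = (73.800 + 50.0) − 40.9 = 82.900 t/yr.
Box C: F(C→D) = (82.900 + 52.6) − 41.2 = 94.300 t/yr.
Box D throughput = its input = 94.300 t/yr; τ = 68200 / 94.300 = 723.2 yr.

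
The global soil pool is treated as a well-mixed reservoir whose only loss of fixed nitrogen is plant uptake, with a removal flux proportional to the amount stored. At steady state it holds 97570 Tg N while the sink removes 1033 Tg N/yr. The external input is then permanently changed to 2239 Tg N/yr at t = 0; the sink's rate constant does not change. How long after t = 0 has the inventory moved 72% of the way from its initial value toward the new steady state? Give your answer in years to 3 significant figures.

τ = M₀/F₀ = 97570/1033 = 94.45 yr.
The remaining gap fraction is e^(−t/τ); 72% covered ⇒ e^(−t/τ) = 0.280.
t = −τ ln(0.280) = 94.45 × 1.273 = 120.2 yr.

120 yr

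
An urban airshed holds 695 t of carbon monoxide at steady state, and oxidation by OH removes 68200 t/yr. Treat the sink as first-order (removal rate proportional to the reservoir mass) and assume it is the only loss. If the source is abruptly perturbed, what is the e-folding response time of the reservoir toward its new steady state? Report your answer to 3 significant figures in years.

0.0102 yr

For a linear reservoir the response time equals the residence time τ = M/F.
τ = 695 / 68200 = 0.01019 yr.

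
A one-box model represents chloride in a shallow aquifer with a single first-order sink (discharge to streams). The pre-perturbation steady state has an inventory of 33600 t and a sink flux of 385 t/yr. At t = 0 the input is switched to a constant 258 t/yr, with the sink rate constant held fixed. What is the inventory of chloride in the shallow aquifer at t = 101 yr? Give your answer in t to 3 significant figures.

26000 t

Residence time τ = M₀/F₀ = 87.27 yr. The eventual steady state is M_∞ = M₀·(F₁/F₀) = 33600 × 258/385 = 22516 t.
The anomaly ΔM(t) = M(t) − M_∞ decays as ΔM₀·e^(−t/τ) with ΔM₀ = 33600 − 22516 = 11080 t.
At t = 101 yr, e^(−t/τ) = e^(−1.157) = 0.3143, so ΔM = 3484 t and M = 22516 + 3484 = 26000 t.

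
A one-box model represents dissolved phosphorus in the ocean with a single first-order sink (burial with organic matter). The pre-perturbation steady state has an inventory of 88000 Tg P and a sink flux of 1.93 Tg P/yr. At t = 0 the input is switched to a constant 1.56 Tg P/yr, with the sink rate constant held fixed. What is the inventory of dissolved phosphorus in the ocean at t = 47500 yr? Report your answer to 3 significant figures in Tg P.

Residence time τ = M₀/F₀ = 45600 yr. The eventual steady state is M_∞ = M₀·(F₁/F₀) = 88000 × 1.56/1.93 = 71130 Tg P.
The anomaly ΔM(t) = M(t) − M_∞ decays as ΔM₀·e^(−t/τ) with ΔM₀ = 88000 − 71130 = 16870 Tg P.
At t = 47500 yr, e^(−t/τ) = e^(−1.042) = 0.3528, so ΔM = 5952 Tg P and M = 71130 + 5952 = 77082 Tg P.

77100 Tg P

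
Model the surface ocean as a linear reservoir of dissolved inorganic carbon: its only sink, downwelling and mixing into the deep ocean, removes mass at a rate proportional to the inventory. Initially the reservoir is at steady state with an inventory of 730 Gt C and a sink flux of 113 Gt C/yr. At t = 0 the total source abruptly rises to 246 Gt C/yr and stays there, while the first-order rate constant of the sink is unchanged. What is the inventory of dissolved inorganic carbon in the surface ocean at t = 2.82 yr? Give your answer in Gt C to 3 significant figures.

τ = M₀/F₀ = 730/113 = 6.460 yr; rate constant k = 1/τ.
New steady state M_∞ = F₁/k = F₁·τ = 246 × 6.460 = 1589.2 Gt C.
M(t) = M_∞ + (M₀ − M_∞)·e^(−t/τ); t/τ = 2.82/6.460 = 0.4365, so e^(−t/τ) = 0.6463.
M(t) = 1589.2 − 859.2 × 0.6463 = 1033.9 Gt C.

1030 Gt C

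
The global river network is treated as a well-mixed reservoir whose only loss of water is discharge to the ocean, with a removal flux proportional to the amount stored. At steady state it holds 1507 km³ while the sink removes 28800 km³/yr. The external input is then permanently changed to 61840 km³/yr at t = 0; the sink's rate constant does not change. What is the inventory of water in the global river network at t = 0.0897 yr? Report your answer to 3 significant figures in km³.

2920 km³

τ = M₀/F₀ = 1507/28800 = 0.05233 yr; rate constant k = 1/τ.
New steady state M_∞ = F₁/k = F₁·τ = 61840 × 0.05233 = 3235.9 km³.
M(t) = M_∞ + (M₀ − M_∞)·e^(−t/τ); t/τ = 0.0897/0.05233 = 1.714, so e^(−t/τ) = 0.1801.
M(t) = 3235.9 − 1729 × 0.1801 = 2924.5 km³.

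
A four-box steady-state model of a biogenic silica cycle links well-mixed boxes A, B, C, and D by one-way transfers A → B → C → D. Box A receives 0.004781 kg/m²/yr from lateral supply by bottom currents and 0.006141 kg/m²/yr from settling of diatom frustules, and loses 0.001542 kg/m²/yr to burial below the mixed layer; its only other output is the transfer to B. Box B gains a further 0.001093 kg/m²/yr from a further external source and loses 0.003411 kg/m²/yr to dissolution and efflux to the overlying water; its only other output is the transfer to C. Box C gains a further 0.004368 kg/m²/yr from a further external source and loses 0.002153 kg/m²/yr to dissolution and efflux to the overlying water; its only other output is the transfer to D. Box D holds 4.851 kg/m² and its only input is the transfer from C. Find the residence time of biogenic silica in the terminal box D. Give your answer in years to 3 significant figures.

523 yr

Box A: F(A→B) = (0.004781 + 0.006141) − 0.001542 = 0.0093800 kg/m²/yr.
Box B: F(B→C) = (0.0093800 + 0.001093) − 0.003411 = 0.0070620 kg/m²/yr.
Box C: F(C→D) = (0.0070620 + 0.004368) − 0.002153 = 0.0092770 kg/m²/yr.
Box D throughput = its input = 0.0092770 kg/m²/yr; τ = 4.851 / 0.0092770 = 522.9 yr.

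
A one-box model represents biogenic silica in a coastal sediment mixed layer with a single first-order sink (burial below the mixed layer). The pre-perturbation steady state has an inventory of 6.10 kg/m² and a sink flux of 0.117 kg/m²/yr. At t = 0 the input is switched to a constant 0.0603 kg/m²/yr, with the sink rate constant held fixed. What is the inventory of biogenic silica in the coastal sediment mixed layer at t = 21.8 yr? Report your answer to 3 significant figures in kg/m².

5.09 kg/m²

Residence time τ = M₀/F₀ = 52.14 yr. The eventual steady state is M_∞ = M₀·(F₁/F₀) = 6.10 × 0.0603/0.117 = 3.1438 kg/m².
The anomaly ΔM(t) = M(t) − M_∞ decays as ΔM₀·e^(−t/τ) with ΔM₀ = 6.10 − 3.1438 = 2.956 kg/m².
At t = 21.8 yr, e^(−t/τ) = e^(−0.4181) = 0.6583, so ΔM = 1.946 kg/m² and M = 3.1438 + 1.946 = 5.0898 kg/m².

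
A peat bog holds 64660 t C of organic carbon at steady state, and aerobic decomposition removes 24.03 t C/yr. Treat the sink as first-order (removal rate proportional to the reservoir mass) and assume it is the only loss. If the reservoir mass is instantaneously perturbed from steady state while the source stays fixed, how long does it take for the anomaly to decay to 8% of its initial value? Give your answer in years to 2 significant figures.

For a linear reservoir the anomaly decays as exp(−t/τ) with τ = M/F = 64660/24.03 = 2691 yr.
exp(−t/τ) = 0.08 ⇒ t = −τ ln(0.08) = 2691 × 2.526 = 6796 yr.

6800 yr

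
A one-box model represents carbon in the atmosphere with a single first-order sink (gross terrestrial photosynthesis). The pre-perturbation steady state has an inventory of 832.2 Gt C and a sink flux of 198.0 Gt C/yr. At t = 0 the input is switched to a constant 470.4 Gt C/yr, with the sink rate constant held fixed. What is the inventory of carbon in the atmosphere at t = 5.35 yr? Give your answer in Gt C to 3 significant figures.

The sink rate constant is k = F₀/M₀ = 198.0/832.2 = 0.2379 yr⁻¹.
Solving dM/dt = F₁ − kM with M(0) = M₀ gives M(t) = F₁/k + (M₀ − F₁/k)·e^(−kt).
F₁/k = 470.4/0.2379 = 1977.1 Gt C; kt = 0.2379 × 5.35 = 1.273, e^(−kt) = 0.2800.
M(5.35) = 1977.1 + (832.2 − 1977.1) × 0.2800 = 1977.1 − 320.6 = 1656.5 Gt C.

1660 Gt C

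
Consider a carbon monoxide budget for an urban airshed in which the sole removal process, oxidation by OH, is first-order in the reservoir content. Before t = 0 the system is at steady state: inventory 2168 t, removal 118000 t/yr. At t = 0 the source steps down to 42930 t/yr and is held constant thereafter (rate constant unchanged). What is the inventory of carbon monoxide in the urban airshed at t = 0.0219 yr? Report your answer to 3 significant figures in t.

The sink rate constant is k = F₀/M₀ = 118000/2168 = 54.43 yr⁻¹.
Solving dM/dt = F₁ − kM with M(0) = M₀ gives M(t) = F₁/k + (M₀ − F₁/k)·e^(−kt).
F₁/k = 42930/54.43 = 788.75 t; kt = 54.43 × 0.0219 = 1.192, e^(−kt) = 0.3036.
M(0.0219) = 788.75 + (2168 − 788.75) × 0.3036 = 788.75 + 418.8 = 1207.5 t.

1210 t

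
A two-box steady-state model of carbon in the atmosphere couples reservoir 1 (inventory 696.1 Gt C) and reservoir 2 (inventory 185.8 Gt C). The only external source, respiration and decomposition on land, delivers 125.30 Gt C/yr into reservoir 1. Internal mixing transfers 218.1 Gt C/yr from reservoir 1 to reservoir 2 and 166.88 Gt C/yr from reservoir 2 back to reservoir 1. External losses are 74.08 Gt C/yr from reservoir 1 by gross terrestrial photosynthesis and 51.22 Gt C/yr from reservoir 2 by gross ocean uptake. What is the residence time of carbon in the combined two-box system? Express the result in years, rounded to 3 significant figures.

7.04 yr

Residence time in the combined system uses the total inventory and the total *external* removal — internal exchanges between the two boxes cancel.
M_total = 696.1 + 185.8 = 881.90 Gt C.
ΣF_external_out = 74.08 + 51.22 = 125.30 Gt C/yr.
τ = M_total / ΣF_ext = 881.90 / 125.30 = 7.038 yr.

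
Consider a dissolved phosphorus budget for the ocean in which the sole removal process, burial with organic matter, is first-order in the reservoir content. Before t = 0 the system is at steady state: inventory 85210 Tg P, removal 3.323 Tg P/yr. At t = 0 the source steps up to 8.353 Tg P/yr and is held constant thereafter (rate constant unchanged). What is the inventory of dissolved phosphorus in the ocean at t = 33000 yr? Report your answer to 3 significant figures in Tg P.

The sink rate constant is k = F₀/M₀ = 3.323/85210 = 3.900×10^-5 yr⁻¹.
Solving dM/dt = F₁ − kM with M(0) = M₀ gives M(t) = F₁/k + (M₀ − F₁/k)·e^(−kt).
F₁/k = 8.353/3.900×10^-5 = 214190 Tg P; kt = 3.900×10^-5 × 33000 = 1.287, e^(−kt) = 0.2761.
M(33000) = 214190 + (85210 − 214190) × 0.2761 = 214190 − 35610 = 178580 Tg P.

179000 Tg P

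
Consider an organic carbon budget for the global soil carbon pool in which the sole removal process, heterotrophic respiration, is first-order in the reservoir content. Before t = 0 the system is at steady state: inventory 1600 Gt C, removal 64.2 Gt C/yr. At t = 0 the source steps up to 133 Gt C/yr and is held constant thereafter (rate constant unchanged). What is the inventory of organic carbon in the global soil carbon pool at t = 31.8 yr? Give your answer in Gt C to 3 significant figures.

Residence time τ = M₀/F₀ = 24.92 yr. The eventual steady state is M_∞ = M₀·(F₁/F₀) = 1600 × 133/64.2 = 3314.6 Gt C.
The anomaly ΔM(t) = M(t) − M_∞ decays as ΔM₀·e^(−t/τ) with ΔM₀ = 1600 − 3314.6 = −1715 Gt C.
At t = 31.8 yr, e^(−t/τ) = e^(−1.276) = 0.2792, so ΔM = −478.7 Gt C and M = 3314.6 − 478.7 = 2836.0 Gt C.

2840 Gt C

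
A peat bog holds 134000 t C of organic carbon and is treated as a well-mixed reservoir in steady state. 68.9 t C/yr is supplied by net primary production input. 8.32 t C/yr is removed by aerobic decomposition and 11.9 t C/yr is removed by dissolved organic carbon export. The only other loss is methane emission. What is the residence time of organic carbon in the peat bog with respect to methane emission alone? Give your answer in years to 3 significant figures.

At steady state ΣF_in = ΣF_out.
ΣF_in = 68.900 t C/yr.
Methane emission flux = ΣF_in − (8.32 + 11.9) = 68.900 − 20.22 = 48.68 t C/yr.
τ = M / F = 134000 / 48.68 = 2753 yr.

2750 yr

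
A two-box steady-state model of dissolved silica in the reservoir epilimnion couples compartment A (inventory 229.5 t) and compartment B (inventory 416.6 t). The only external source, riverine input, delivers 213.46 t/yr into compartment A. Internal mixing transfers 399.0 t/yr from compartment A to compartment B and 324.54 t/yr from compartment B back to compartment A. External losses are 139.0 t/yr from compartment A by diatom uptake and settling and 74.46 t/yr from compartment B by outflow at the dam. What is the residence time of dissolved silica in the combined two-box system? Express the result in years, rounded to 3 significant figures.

Treat the two boxes together as one reservoir: the mixing fluxes between them are internal recycling, so τ = ΣM / Σ(external losses).
M_total = 229.5 + 416.6 = 646.10 t.
ΣF_external_out = 139.0 + 74.46 = 213.46 t/yr.
τ = M_total / ΣF_ext = 646.10 / 213.46 = 3.027 yr.

3.03 yr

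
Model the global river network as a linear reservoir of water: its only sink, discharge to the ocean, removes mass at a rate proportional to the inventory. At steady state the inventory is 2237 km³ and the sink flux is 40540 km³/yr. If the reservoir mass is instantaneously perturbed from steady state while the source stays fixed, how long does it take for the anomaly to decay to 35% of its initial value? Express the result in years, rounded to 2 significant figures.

For a linear reservoir the anomaly decays as exp(−t/τ) with τ = M/F = 2237/40540 = 0.05518 yr.
exp(−t/τ) = 0.35 ⇒ t = −τ ln(0.35) = 0.05518 × 1.050 = 0.05793 yr.

0.058 yr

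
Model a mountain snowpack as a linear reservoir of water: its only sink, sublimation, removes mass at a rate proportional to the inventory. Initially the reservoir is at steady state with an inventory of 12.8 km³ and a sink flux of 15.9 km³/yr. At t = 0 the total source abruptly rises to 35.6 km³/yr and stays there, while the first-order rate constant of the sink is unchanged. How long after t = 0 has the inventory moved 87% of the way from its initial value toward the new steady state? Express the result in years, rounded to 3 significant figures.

1.64 yr

τ = M₀/F₀ = 12.8/15.9 = 0.8050 yr.
The remaining gap fraction is e^(−t/τ); 87% covered ⇒ e^(−t/τ) = 0.130.
t = −τ ln(0.130) = 0.8050 × 2.040 = 1.642 yr.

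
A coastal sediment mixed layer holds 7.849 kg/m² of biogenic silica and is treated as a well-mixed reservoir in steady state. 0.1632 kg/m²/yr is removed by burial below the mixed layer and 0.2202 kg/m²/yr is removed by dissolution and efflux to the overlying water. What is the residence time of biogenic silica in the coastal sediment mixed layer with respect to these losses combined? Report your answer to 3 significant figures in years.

Total removal = 0.1632 + 0.2202 = 0.38340 kg/m²/yr.
τ = M / ΣF_out = 7.849 / 0.38340 = 20.47 yr.

20.5 yr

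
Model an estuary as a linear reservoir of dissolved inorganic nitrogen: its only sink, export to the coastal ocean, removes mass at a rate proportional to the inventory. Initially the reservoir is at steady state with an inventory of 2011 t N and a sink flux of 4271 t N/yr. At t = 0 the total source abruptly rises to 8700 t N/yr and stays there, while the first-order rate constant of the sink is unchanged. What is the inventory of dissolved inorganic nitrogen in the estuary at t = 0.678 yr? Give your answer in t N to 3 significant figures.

τ = M₀/F₀ = 2011/4271 = 0.4708 yr; rate constant k = 1/τ.
New steady state M_∞ = F₁/k = F₁·τ = 8700 × 0.4708 = 4096.4 t N.
M(t) = M_∞ + (M₀ − M_∞)·e^(−t/τ); t/τ = 0.678/0.4708 = 1.440, so e^(−t/τ) = 0.2369.
M(t) = 4096.4 − 2085 × 0.2369 = 3602.3 t N.

3600 t N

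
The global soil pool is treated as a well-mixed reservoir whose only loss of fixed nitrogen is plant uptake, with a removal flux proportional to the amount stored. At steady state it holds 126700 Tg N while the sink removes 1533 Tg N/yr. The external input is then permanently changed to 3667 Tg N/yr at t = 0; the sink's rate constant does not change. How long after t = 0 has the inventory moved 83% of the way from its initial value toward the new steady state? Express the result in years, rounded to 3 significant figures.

τ = M₀/F₀ = 126700/1533 = 82.65 yr.
The remaining gap fraction is e^(−t/τ); 83% covered ⇒ e^(−t/τ) = 0.170.
t = −τ ln(0.170) = 82.65 × 1.772 = 146.4 yr.

146 yr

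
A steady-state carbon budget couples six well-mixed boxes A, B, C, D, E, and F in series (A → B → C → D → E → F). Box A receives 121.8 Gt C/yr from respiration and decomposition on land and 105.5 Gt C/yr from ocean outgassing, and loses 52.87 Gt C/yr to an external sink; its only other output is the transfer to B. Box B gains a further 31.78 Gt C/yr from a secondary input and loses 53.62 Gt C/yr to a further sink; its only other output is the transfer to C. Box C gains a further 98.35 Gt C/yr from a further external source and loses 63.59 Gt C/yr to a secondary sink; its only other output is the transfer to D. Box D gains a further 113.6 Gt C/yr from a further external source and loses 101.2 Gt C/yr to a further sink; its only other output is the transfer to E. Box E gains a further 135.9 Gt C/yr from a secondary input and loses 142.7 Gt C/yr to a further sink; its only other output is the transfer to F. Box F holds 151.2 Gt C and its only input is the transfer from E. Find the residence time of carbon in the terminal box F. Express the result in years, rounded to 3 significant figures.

Box A: F(A→B) = (121.8 + 105.5) − 52.87 = 174.43 Gt C/yr.
Box B: F(B→C) = (174.43 + 31.78) − 53.62 = 152.59 Gt C/yr.
Box C: F(C→D) = (152.59 + 98.35) − 63.59 = 187.35 Gt C/yr.
Box D: F(D→E) = (187.35 + 113.6) − 101.2 = 199.75 Gt C/yr.
Box E: F(E→F) = (199.75 + 135.9) − 142.7 = 192.95 Gt C/yr.
Box F throughput = its input = 192.95 Gt C/yr; τ = 151.2 / 192.95 = 0.7836 yr.

0.784 yr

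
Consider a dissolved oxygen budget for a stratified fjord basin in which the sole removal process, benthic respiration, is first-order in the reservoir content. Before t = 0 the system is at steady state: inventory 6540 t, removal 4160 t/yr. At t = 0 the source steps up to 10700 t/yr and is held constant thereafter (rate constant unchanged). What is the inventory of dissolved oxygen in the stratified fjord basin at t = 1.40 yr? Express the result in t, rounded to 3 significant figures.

Residence time τ = M₀/F₀ = 1.572 yr. The eventual steady state is M_∞ = M₀·(F₁/F₀) = 6540 × 10700/4160 = 16822 t.
The anomaly ΔM(t) = M(t) − M_∞ decays as ΔM₀·e^(−t/τ) with ΔM₀ = 6540 − 16822 = −10280 t.
At t = 1.40 yr, e^(−t/τ) = e^(−0.8905) = 0.4104, so ΔM = −4220 t and M = 16822 − 4220 = 12602 t.

12600 t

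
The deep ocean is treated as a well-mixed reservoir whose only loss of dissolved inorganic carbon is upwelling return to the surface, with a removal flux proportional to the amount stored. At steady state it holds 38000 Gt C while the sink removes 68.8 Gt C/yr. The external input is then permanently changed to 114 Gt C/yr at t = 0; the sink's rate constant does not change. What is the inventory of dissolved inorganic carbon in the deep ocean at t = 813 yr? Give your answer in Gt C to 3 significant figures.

57200 Gt C

The sink rate constant is k = F₀/M₀ = 68.8/38000 = 0.001811 yr⁻¹.
Solving dM/dt = F₁ − kM with M(0) = M₀ gives M(t) = F₁/k + (M₀ − F₁/k)·e^(−kt).
F₁/k = 114/0.001811 = 62965 Gt C; kt = 0.001811 × 813 = 1.472, e^(−kt) = 0.2295.
M(813) = 62965 + (38000 − 62965) × 0.2295 = 62965 − 5729 = 57236 Gt C.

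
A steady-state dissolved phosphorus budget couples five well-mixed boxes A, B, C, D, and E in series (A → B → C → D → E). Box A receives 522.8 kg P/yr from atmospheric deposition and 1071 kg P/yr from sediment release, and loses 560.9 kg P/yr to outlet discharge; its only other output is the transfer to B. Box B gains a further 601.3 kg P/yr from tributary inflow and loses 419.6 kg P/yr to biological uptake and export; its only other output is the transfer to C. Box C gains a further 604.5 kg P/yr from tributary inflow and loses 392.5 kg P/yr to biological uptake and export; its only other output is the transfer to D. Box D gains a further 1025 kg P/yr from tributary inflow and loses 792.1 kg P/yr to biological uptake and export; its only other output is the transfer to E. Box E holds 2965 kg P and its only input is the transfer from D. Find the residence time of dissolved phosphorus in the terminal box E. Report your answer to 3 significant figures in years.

1.79 yr

Box A: F(A→B) = (522.8 + 1071) − 560.9 = 1032.9 kg P/yr.
Box B: F(B→C) = (1032.9 + 601.3) − 419.6 = 1214.6 kg P/yr.
Box C: F(C→D) = (1214.6 + 604.5) − 392.5 = 1426.6 kg P/yr.
Box D: F(D→E) = (1426.6 + 1025) − 792.1 = 1659.5 kg P/yr.
Box E throughput = its input = 1659.5 kg P/yr; τ = 2965 / 1659.5 = 1.787 yr.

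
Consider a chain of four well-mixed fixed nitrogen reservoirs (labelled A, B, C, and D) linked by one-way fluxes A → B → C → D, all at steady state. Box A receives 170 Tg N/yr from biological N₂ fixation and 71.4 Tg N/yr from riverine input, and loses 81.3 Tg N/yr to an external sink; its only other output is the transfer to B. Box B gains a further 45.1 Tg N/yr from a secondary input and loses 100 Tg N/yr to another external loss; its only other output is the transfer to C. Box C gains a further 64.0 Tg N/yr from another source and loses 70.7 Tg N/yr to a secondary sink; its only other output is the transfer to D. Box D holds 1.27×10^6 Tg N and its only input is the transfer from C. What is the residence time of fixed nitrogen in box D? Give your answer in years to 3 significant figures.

Box A: F(A→B) = (170 + 71.4) − 81.3 = 160.10 Tg N/yr.
Box B: F(B→C) = (160.10 + 45.1) − 100 = 105.20 Tg N/yr.
Box C: F(C→D) = (105.20 + 64.0) − 70.7 = 98.500 Tg N/yr.
Box D throughput = its input = 98.500 Tg N/yr; τ = 1.27×10^6 / 98.500 = 12890 yr.

12900 yr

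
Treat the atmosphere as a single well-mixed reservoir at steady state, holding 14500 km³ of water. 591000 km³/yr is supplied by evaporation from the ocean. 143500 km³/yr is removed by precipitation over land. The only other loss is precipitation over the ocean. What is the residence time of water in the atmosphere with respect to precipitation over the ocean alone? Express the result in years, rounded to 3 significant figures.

At steady state ΣF_in = ΣF_out.
ΣF_in = 591000 km³/yr.
Precipitation over the ocean flux = ΣF_in − (143500) = 591000 − 143500 = 447500 km³/yr.
τ = M / F = 14500 / 447500 = 0.03240 yr.

0.0324 yr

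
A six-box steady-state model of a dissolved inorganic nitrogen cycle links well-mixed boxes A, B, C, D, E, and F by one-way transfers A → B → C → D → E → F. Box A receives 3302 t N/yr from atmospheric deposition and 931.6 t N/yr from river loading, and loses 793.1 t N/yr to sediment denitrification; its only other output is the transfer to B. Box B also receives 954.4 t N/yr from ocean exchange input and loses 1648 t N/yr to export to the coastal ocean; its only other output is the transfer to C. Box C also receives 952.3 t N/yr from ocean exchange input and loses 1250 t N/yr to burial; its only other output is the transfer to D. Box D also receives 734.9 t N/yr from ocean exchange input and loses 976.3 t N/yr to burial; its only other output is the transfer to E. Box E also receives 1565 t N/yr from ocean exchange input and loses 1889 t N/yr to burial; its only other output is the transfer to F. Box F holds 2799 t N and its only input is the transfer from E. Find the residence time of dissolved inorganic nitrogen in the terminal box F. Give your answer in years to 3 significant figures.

1.49 yr

Box A: F(A→B) = (3302 + 931.6) − 793.1 = 3440.5 t N/yr.
Box B: F(B→C) = (3440.5 + 954.4) − 1648 = 2746.9 t N/yr.
Box C: F(C→D) = (2746.9 + 952.3) − 1250 = 2449.2 t N/yr.
Box D: F(D→E) = (2449.2 + 734.9) − 976.3 = 2207.8 t N/yr.
Box E: F(E→F) = (2207.8 + 1565) − 1889 = 1883.8 t N/yr.
Box F throughput = its input = 1883.8 t N/yr; τ = 2799 / 1883.8 = 1.486 yr.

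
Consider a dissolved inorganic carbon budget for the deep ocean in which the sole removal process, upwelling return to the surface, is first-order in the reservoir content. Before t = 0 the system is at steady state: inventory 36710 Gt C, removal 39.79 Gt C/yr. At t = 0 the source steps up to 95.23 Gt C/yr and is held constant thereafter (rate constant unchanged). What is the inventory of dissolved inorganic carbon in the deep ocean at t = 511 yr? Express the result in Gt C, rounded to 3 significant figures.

The sink rate constant is k = F₀/M₀ = 39.79/36710 = 0.001084 yr⁻¹.
Solving dM/dt = F₁ − kM with M(0) = M₀ gives M(t) = F₁/k + (M₀ − F₁/k)·e^(−kt).
F₁/k = 95.23/0.001084 = 87859 Gt C; kt = 0.001084 × 511 = 0.5539, e^(−kt) = 0.5747.
M(511) = 87859 + (36710 − 87859) × 0.5747 = 87859 − 29400 = 58463 Gt C.

58500 Gt C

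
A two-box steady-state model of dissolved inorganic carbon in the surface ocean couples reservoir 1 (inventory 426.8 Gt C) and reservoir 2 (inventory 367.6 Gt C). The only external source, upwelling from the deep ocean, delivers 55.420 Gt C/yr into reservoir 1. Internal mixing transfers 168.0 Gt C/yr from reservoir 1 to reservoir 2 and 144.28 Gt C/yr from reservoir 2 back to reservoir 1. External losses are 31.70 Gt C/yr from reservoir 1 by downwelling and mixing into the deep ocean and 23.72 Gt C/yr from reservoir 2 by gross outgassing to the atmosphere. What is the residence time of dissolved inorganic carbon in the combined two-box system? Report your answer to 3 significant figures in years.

For the system as a whole, the A↔B exchange is internal and contributes nothing to the throughput; only the external sinks remove mass.
M_total = 426.8 + 367.6 = 794.40 Gt C.
ΣF_external_out = 31.70 + 23.72 = 55.420 Gt C/yr.
τ = M_total / ΣF_ext = 794.40 / 55.420 = 14.33 yr.

14.3 yr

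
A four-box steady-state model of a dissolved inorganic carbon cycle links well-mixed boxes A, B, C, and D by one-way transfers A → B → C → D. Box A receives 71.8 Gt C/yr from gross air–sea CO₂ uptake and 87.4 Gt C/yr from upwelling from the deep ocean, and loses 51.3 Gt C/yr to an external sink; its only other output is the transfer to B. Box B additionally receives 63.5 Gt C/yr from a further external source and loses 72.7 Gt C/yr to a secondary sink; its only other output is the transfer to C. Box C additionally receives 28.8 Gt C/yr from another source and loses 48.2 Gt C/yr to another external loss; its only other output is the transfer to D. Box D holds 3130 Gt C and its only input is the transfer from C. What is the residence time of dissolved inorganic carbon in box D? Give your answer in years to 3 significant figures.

Box A: F(A→B) = (71.8 + 87.4) − 51.3 = 107.90 Gt C/yr.
Box B: F(B→C) = (107.90 + 63.5) − 72.7 = 98.700 Gt C/yr.
Box C: F(C→D) = (98.700 + 28.8) − 48.2 = 79.300 Gt C/yr.
Box D throughput = its input = 79.300 Gt C/yr; τ = 3130 / 79.300 = 39.47 yr.

39.5 yr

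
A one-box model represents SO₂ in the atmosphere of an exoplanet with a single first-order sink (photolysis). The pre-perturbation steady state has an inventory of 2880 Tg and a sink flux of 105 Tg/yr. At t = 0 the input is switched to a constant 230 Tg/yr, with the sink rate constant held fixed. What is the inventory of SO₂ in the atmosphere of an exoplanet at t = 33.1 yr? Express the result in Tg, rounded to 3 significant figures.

Residence time τ = M₀/F₀ = 27.43 yr. The eventual steady state is M_∞ = M₀·(F₁/F₀) = 2880 × 230/105 = 6308.6 Tg.
The anomaly ΔM(t) = M(t) − M_∞ decays as ΔM₀·e^(−t/τ) with ΔM₀ = 2880 − 6308.6 = −3429 Tg.
At t = 33.1 yr, e^(−t/τ) = e^(−1.207) = 0.2992, so ΔM = −1026 Tg and M = 6308.6 − 1026 = 5282.9 Tg.

5280 Tg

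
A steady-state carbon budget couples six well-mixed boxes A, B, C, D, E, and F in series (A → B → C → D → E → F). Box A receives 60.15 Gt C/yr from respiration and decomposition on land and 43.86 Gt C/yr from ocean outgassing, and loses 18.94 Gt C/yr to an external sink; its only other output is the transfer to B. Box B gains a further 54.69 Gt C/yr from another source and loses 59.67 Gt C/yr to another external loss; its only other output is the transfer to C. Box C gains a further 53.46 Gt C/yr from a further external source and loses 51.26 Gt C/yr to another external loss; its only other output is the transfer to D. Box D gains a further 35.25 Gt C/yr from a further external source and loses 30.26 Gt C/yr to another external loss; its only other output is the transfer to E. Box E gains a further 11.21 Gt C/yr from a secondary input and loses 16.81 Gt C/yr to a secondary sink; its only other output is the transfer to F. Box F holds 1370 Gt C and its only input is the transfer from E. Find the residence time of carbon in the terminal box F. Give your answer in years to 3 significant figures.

16.8 yr

Box A: F(A→B) = (60.15 + 43.86) − 18.94 = 85.070 Gt C/yr.
Box B: F(B→C) = (85.070 + 54.69) − 59.67 = 80.090 Gt C/yr.
Box C: F(C→D) = (80.090 + 53.46) − 51.26 = 82.290 Gt C/yr.
Box D: F(D→E) = (82.290 + 35.25) − 30.26 = 87.280 Gt C/yr.
Box E: F(E→F) = (87.280 + 11.21) − 16.81 = 81.680 Gt C/yr.
Box F throughput = its input = 81.680 Gt C/yr; τ = 1370 / 81.680 = 16.77 yr.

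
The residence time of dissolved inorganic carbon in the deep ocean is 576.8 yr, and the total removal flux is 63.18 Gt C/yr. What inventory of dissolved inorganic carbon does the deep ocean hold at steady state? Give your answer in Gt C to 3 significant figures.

τ = M/F ⇒ M = τ × F = 576.8 × 63.18 = 36440 Gt C.

36400 Gt C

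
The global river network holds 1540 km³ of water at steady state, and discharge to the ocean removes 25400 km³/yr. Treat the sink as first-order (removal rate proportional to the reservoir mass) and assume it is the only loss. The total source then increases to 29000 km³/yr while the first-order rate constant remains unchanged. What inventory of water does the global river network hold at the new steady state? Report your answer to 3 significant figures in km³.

Rate constant k = F/M = 25400 / 1540 = 16.49 yr⁻¹.
At the new steady state, source = k·M_new ⇒ M_new = 29000 / 16.49 = 1758 km³.
(Equivalently M_new = M × F_new/F_old = 1540 × 29000/25400.)

1760 km³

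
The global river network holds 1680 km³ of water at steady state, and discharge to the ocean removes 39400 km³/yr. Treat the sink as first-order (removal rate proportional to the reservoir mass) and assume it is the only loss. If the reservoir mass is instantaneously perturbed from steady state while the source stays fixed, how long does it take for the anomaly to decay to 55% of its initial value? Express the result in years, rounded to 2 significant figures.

0.025 yr

For a linear reservoir the anomaly decays as exp(−t/τ) with τ = M/F = 1680/39400 = 0.04264 yr.
exp(−t/τ) = 0.55 ⇒ t = −τ ln(0.55) = 0.04264 × 0.5978 = 0.02549 yr.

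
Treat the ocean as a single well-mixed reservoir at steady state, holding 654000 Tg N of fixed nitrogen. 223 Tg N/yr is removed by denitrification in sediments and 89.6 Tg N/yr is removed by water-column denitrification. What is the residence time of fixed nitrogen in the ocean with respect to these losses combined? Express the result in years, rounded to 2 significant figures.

2100 yr

Total removal = 223.0 + 89.60 = 312.60 Tg N/yr.
τ = M / ΣF_out = 654000 / 312.60 = 2092 yr.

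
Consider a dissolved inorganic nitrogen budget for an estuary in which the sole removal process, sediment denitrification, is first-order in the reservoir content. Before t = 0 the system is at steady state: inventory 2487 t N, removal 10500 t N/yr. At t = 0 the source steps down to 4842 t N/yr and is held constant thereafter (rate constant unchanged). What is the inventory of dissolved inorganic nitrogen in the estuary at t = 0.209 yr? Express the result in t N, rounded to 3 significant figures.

Residence time τ = M₀/F₀ = 0.2369 yr. The eventual steady state is M_∞ = M₀·(F₁/F₀) = 2487 × 4842/10500 = 1146.9 t N.
The anomaly ΔM(t) = M(t) − M_∞ decays as ΔM₀·e^(−t/τ) with ΔM₀ = 2487 − 1146.9 = 1340 t N.
At t = 0.209 yr, e^(−t/τ) = e^(−0.8824) = 0.4138, so ΔM = 554.5 t N and M = 1146.9 + 554.5 = 1701.4 t N.

1700 t N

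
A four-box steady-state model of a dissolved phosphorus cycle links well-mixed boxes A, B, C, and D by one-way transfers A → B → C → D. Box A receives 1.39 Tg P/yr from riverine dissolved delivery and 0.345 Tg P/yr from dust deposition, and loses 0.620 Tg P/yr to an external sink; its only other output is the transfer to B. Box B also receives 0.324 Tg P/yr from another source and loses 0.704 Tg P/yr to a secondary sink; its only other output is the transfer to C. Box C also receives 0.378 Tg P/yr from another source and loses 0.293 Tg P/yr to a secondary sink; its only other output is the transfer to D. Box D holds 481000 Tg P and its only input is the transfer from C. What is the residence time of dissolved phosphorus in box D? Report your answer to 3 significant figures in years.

Box A: F(A→B) = (1.39 + 0.345) − 0.620 = 1.1150 Tg P/yr.
Box B: F(B→C) = (1.1150 + 0.324) − 0.704 = 0.73500 Tg P/yr.
Box C: F(C→D) = (0.73500 + 0.378) − 0.293 = 0.82000 Tg P/yr.
Box D throughput = its input = 0.82000 Tg P/yr; τ = 481000 / 0.82000 = 586600 yr.

587000 yr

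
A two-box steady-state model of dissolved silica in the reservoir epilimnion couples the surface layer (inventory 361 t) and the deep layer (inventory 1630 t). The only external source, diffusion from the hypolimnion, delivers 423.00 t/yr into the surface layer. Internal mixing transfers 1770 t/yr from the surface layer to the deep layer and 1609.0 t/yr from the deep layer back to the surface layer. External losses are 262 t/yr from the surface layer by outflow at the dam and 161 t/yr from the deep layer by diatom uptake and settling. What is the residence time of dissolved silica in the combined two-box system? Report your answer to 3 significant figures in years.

Treat the two boxes together as one reservoir: the mixing fluxes between them are internal recycling, so τ = ΣM / Σ(external losses).
M_total = 361 + 1630 = 1991.0 t.
ΣF_external_out = 262 + 161 = 423.00 t/yr.
τ = M_total / ΣF_ext = 1991.0 / 423.00 = 4.707 yr.

4.71 yr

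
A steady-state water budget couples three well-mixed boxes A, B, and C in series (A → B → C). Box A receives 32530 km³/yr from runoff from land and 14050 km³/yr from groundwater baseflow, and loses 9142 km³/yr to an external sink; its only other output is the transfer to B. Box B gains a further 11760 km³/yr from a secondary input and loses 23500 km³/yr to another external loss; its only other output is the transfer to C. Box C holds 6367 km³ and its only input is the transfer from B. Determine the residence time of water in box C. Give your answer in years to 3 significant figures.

Box A: F(A→B) = (32530 + 14050) − 9142 = 37438 km³/yr.
Box B: F(B→C) = (37438 + 11760) − 23500 = 25698 km³/yr.
Box C throughput = its input = 25698 km³/yr; τ = 6367 / 25698 = 0.2478 yr.

0.248 yr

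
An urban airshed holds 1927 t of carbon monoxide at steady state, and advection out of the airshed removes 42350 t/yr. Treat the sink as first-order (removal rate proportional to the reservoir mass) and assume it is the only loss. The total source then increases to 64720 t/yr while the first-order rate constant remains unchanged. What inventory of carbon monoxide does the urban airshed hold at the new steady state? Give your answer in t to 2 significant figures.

Rate constant k = F/M = 42350 / 1927 = 21.98 yr⁻¹.
At the new steady state, source = k·M_new ⇒ M_new = 64720 / 21.98 = 2945 t.
(Equivalently M_new = M × F_new/F_old = 1927 × 64720/42350.)

2900 t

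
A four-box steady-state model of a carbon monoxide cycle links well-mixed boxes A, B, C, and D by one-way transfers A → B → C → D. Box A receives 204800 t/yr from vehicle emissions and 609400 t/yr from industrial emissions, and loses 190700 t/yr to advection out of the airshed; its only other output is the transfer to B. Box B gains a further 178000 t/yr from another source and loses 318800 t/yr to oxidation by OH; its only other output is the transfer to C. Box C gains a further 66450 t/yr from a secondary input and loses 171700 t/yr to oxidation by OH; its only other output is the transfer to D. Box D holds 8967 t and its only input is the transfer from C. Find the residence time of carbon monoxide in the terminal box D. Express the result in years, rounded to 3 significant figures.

Box A: F(A→B) = (204800 + 609400) − 190700 = 623500 t/yr.
Box B: F(B→C) = (623500 + 178000) − 318800 = 482700 t/yr.
Box C: F(C→D) = (482700 + 66450) − 171700 = 377450 t/yr.
Box D throughput = its input = 377450 t/yr; τ = 8967 / 377450 = 0.02376 yr.

0.0238 yr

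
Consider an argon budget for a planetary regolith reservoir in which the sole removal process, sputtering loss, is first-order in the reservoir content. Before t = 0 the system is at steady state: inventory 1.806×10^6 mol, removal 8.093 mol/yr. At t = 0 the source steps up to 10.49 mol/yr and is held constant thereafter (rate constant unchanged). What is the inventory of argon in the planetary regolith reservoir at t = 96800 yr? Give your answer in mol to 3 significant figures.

τ = M₀/F₀ = 1.806×10^6/8.093 = 223200 yr; rate constant k = 1/τ.
New steady state M_∞ = F₁/k = F₁·τ = 10.49 × 223200 = 2.3409×10^6 mol.
M(t) = M_∞ + (M₀ − M_∞)·e^(−t/τ); t/τ = 96800/223200 = 0.4338, so e^(−t/τ) = 0.6481.
M(t) = 2.3409×10^6 − 534900 × 0.6481 = 1.9943×10^6 mol.

1.99×10^6 mol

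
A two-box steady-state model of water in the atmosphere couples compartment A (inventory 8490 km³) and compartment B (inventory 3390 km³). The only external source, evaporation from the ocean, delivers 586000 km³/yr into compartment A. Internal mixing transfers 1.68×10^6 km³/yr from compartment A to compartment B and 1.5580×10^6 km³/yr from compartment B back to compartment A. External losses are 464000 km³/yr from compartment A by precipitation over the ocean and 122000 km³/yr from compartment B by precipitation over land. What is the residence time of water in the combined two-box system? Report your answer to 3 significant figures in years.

0.0203 yr

For the system as a whole, the A↔B exchange is internal and contributes nothing to the throughput; only the external sinks remove mass.
M_total = 8490 + 3390 = 11880 km³.
ΣF_external_out = 464000 + 122000 = 586000 km³/yr.
τ = M_total / ΣF_ext = 11880 / 586000 = 0.02027 yr.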